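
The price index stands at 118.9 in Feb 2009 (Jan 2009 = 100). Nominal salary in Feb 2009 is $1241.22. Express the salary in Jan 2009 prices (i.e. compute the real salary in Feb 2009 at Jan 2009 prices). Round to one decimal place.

Real = Nominal ÷ (Index/100) = 1241.22 ÷ (118.9/100)
     = 1241.22 ÷ 1.189 = 1043.9193

1043.9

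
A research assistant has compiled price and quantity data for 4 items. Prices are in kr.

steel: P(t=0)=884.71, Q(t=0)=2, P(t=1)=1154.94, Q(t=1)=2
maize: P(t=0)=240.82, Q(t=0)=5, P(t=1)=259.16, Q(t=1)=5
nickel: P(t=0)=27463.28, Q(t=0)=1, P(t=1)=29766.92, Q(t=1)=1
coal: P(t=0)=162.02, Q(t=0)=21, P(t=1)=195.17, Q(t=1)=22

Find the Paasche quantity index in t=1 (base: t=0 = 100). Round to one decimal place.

100.5

Paasche quantity index uses current-period prices as weights.
ΣP(t=1)·Q(t=1) = 1154.94×2 + 259.16×5 + 29766.92×1 + 195.17×22 = 2309.88 + 1295.8 + 29766.92 + 4293.74 = 37666.34
ΣP(t=1)·Q(t=0) = 1154.94×2 + 259.16×5 + 29766.92×1 + 195.17×21 = 2309.88 + 1295.8 + 29766.92 + 4098.57 = 37471.17
Index = 37666.34 / 37471.17 × 100 = 100.5209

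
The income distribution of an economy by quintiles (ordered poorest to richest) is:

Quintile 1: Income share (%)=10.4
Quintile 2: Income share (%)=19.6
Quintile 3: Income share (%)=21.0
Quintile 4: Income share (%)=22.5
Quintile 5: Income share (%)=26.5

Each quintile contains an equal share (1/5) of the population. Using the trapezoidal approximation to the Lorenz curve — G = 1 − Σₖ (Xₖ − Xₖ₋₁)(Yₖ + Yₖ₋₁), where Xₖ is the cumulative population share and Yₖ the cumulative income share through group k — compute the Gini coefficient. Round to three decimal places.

Cumulative income shares Yₖ: 0.1040, 0.3000, 0.5100, 0.7350, 1.0000
Σ (Xₖ−Xₖ₋₁)(Yₖ+Yₖ₋₁) = (1/5)(0.1040+0.0000) + (1/5)(0.3000+0.1040) + (1/5)(0.5100+0.3000) + (1/5)(0.7350+0.5100) + (1/5)(1.0000+0.7350)
  = 0.0208 + 0.0808 + 0.1620 + 0.2490 + 0.3470 = 0.8596
G = 1 − 0.8596 = 0.1404

0.140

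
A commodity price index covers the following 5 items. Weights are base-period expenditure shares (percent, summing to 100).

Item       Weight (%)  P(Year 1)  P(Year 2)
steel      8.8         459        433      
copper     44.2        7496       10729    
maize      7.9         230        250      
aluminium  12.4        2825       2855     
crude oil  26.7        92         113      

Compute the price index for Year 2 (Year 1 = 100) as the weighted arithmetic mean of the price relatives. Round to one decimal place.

steel: 8.8 × (433/459) = 8.8 × 0.943355 = 8.3015
copper: 44.2 × (10729/7496) = 44.2 × 1.431297 = 63.2633
maize: 7.9 × (250/230) = 7.9 × 1.086957 = 8.5870
aluminium: 12.4 × (2855/2825) = 12.4 × 1.010619 = 12.5317
crude oil: 26.7 × (113/92) = 26.7 × 1.228261 = 32.7946
Index = Σ wᵢ·(p₁ᵢ/p₀ᵢ) = 8.3015 + 63.2633 + 8.5870 + 12.5317 + 32.7946 = 125.4780

125.5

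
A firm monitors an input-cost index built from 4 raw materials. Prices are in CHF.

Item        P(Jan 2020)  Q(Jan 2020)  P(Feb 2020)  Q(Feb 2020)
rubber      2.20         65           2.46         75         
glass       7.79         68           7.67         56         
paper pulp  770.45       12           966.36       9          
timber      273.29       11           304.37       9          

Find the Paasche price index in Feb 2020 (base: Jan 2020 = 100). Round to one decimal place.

Paasche price index uses current-period quantities as weights.
ΣP(Feb 2020)·Q(Feb 2020) = 2.46×75 + 7.67×56 + 966.36×9 + 304.37×9 = 184.5 + 429.52 + 8697.24 + 2739.33 = 12050.59
ΣP(Jan 2020)·Q(Feb 2020) = 2.20×75 + 7.79×56 + 770.45×9 + 273.29×9 = 165 + 436.24 + 6934.05 + 2459.61 = 9994.9
Index = 12050.59 / 9994.9 × 100 = 120.5674

120.6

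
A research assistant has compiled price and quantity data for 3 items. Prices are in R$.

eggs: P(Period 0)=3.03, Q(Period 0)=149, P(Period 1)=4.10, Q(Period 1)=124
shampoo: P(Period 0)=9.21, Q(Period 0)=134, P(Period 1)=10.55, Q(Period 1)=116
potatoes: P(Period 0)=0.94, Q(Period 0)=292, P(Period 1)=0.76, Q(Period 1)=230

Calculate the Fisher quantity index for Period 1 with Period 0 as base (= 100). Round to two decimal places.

Laspeyres component (base-period weights):
ΣP(Period 0)Q(Period 1) = 3.03×124 + 9.21×116 + 0.94×230 = 375.72 + 1068.36 + 216.2 = 1660.28
ΣP(Period 0)Q(Period 0) = 3.03×149 + 9.21×134 + 0.94×292 = 451.47 + 1234.14 + 274.48 = 1960.09
L = 1660.28 / 1960.09 × 100 = 84.7043
Paasche component (current-period weights):
ΣP(Period 1)Q(Period 1) = 4.10×124 + 10.55×116 + 0.76×230 = 508.4 + 1223.8 + 174.8 = 1907
ΣP(Period 1)Q(Period 0) = 4.10×149 + 10.55×134 + 0.76×292 = 610.9 + 1413.7 + 221.92 = 2246.52
P = 1907 / 2246.52 × 100 = 84.8868
Fisher = √(L × P) = √(84.7043 × 84.8868) = 84.7955

84.80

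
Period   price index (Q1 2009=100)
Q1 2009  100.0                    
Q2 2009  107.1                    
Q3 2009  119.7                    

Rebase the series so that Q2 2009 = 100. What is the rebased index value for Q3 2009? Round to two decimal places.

Rebased(Q3 2009) = 119.7 / 107.1 × 100 = 111.7647

111.76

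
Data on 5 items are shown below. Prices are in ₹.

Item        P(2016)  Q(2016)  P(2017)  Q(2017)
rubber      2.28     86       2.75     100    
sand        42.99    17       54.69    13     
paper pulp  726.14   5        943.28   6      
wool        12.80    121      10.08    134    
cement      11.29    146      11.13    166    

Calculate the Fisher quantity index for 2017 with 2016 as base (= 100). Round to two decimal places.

Laspeyres component (base-period weights):
ΣP(2016)Q(2017) = 2.28×100 + 42.99×13 + 726.14×6 + 12.80×134 + 11.29×166 = 228 + 558.87 + 4356.84 + 1715.2 + 1874.14 = 8733.05
ΣP(2016)Q(2016) = 2.28×86 + 42.99×17 + 726.14×5 + 12.80×121 + 11.29×146 = 196.08 + 730.83 + 3630.7 + 1548.8 + 1648.34 = 7754.75
L = 8733.05 / 7754.75 × 100 = 112.6155
Paasche component (current-period weights):
ΣP(2017)Q(2017) = 2.75×100 + 54.69×13 + 943.28×6 + 10.08×134 + 11.13×166 = 275 + 710.97 + 5659.68 + 1350.72 + 1847.58 = 9843.95
ΣP(2017)Q(2016) = 2.75×86 + 54.69×17 + 943.28×5 + 10.08×121 + 11.13×146 = 236.5 + 929.73 + 4716.4 + 1219.68 + 1624.98 = 8727.29
P = 9843.95 / 8727.29 × 100 = 112.7950
Fisher = √(L × P) = √(112.6155 × 112.7950) = 112.7052

112.71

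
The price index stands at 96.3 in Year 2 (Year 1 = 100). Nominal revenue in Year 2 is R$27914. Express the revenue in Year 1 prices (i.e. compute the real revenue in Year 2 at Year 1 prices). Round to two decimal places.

28986.50

Real = Nominal ÷ (Index/100) = 27914 ÷ (96.3/100)
     = 27914 ÷ 0.963 = 28986.5005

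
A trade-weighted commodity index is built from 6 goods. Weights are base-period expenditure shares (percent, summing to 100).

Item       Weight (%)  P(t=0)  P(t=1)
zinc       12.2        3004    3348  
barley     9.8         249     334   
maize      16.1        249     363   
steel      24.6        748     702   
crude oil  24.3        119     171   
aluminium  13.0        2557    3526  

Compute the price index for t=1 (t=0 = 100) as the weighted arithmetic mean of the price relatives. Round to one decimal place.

zinc: 12.2 × (3348/3004) = 12.2 × 1.114514 = 13.5971
barley: 9.8 × (334/249) = 9.8 × 1.341365 = 13.1454
maize: 16.1 × (363/249) = 16.1 × 1.457831 = 23.4711
steel: 24.6 × (702/748) = 24.6 × 0.938503 = 23.0872
crude oil: 24.3 × (171/119) = 24.3 × 1.436975 = 34.9185
aluminium: 13.0 × (3526/2557) = 13.0 × 1.378960 = 17.9265
Index = Σ wᵢ·(p₁ᵢ/p₀ᵢ) = 13.5971 + 13.1454 + 23.4711 + 23.0872 + 34.9185 + 17.9265 = 126.1457

126.1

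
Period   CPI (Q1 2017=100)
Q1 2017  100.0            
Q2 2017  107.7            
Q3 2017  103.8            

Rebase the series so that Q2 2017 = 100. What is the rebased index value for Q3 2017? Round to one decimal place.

Rebased(Q3 2017) = 103.8 / 107.7 × 100 = 96.3788

96.4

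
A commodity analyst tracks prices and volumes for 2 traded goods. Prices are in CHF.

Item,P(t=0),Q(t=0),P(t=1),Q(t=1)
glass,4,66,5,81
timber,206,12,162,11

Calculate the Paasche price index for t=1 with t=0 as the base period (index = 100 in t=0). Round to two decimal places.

84.44

Paasche price index uses current-period quantities as weights.
ΣP(t=1)·Q(t=1) = 5×81 + 162×11 = 405 + 1782 = 2187
ΣP(t=0)·Q(t=1) = 4×81 + 206×11 = 324 + 2266 = 2590
Index = 2187 / 2590 × 100 = 84.4402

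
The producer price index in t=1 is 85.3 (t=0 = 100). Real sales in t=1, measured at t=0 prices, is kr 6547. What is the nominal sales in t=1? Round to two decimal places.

5584.59

Nominal = Real × (Index/100) = 6547 × (85.3/100)
        = 6547 × 0.853 = 5584.5910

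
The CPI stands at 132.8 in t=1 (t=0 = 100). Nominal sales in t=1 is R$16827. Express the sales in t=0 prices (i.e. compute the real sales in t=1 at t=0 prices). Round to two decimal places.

Real = Nominal ÷ (Index/100) = 16827 ÷ (132.8/100)
     = 16827 ÷ 1.328 = 12670.9337

12670.93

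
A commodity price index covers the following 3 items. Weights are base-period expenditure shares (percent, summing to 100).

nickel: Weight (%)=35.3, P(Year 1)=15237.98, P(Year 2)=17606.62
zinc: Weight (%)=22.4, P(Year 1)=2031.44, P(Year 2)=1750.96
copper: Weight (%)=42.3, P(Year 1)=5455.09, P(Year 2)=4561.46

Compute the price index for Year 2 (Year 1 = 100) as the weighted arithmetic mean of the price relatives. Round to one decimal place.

95.5

nickel: 35.3 × (17606.62/15237.98) = 35.3 × 1.155443 = 40.7871
zinc: 22.4 × (1750.96/2031.44) = 22.4 × 0.861930 = 19.3072
copper: 42.3 × (4561.46/5455.09) = 42.3 × 0.836184 = 35.3706
Index = Σ wᵢ·(p₁ᵢ/p₀ᵢ) = 40.7871 + 19.3072 + 35.3706 = 95.4650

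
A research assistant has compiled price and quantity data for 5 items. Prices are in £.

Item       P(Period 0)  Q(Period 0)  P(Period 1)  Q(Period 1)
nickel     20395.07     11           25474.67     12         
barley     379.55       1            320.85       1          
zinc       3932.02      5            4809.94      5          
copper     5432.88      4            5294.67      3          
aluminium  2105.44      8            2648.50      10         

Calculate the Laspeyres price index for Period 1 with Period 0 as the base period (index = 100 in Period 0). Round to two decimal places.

Laspeyres price index uses base-period quantities as weights.
ΣP(Period 1)·Q(Period 0) = 25474.67×11 + 320.85×1 + 4809.94×5 + 5294.67×4 + 2648.50×8 = 280221.37 + 320.85 + 24049.7 + 21178.68 + 21188 = 346958.6
ΣP(Period 0)·Q(Period 0) = 20395.07×11 + 379.55×1 + 3932.02×5 + 5432.88×4 + 2105.44×8 = 224345.77 + 379.55 + 19660.1 + 21731.52 + 16843.52 = 282960.46
Index = 346958.6 / 282960.46 × 100 = 122.6173

122.62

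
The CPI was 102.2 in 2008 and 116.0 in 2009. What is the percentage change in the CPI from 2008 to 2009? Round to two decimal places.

13.50%

Change = (116.0 − 102.2) / 102.2 × 100
       = 13.8 / 102.2 × 100 = 13.5029%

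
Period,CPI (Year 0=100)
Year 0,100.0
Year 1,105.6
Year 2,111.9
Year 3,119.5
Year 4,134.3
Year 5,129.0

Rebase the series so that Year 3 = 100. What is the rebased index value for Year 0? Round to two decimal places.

83.68

Rebased(Year 0) = 100.0 / 119.5 × 100 = 83.6820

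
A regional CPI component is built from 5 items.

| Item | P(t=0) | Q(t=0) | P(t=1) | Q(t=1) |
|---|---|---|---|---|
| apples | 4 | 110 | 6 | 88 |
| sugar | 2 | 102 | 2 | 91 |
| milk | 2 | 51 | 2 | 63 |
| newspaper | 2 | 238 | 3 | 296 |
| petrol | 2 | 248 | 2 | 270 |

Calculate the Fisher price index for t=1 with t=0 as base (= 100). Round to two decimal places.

126.50

Laspeyres component (base-period weights):
ΣP(t=1)Q(t=0) = 6×110 + 2×102 + 2×51 + 3×238 + 2×248 = 660 + 204 + 102 + 714 + 496 = 2176
ΣP(t=0)Q(t=0) = 4×110 + 2×102 + 2×51 + 2×238 + 2×248 = 440 + 204 + 102 + 476 + 496 = 1718
L = 2176 / 1718 × 100 = 126.6589
Paasche component (current-period weights):
ΣP(t=1)Q(t=1) = 6×88 + 2×91 + 2×63 + 3×296 + 2×270 = 528 + 182 + 126 + 888 + 540 = 2264
ΣP(t=0)Q(t=1) = 4×88 + 2×91 + 2×63 + 2×296 + 2×270 = 352 + 182 + 126 + 592 + 540 = 1792
P = 2264 / 1792 × 100 = 126.3393
Fisher = √(L × P) = √(126.6589 × 126.3393) = 126.4990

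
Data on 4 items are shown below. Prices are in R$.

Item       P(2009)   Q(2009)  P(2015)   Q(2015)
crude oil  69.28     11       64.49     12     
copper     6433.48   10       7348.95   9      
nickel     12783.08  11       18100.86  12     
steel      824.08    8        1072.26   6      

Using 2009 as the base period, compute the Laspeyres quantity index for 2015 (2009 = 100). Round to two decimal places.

Laspeyres quantity index uses base-period prices as weights.
ΣP(2009)·Q(2015) = 69.28×12 + 6433.48×9 + 12783.08×12 + 824.08×6 = 831.36 + 57901.32 + 153396.96 + 4944.48 = 217074.12
ΣP(2009)·Q(2009) = 69.28×11 + 6433.48×10 + 12783.08×11 + 824.08×8 = 762.08 + 64334.8 + 140613.88 + 6592.64 = 212303.4
Index = 217074.12 / 212303.4 × 100 = 102.2471

102.25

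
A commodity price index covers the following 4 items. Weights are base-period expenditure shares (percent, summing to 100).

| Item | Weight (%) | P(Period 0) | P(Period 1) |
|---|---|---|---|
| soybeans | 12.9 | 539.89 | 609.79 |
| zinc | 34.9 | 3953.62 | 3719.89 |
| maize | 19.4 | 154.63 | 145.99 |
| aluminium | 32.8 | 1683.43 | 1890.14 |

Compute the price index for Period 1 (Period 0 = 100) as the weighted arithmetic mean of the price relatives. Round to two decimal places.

102.55

soybeans: 12.9 × (609.79/539.89) = 12.9 × 1.129471 = 14.5702
zinc: 34.9 × (3719.89/3953.62) = 34.9 × 0.940882 = 32.8368
maize: 19.4 × (145.99/154.63) = 19.4 × 0.944125 = 18.3160
aluminium: 32.8 × (1890.14/1683.43) = 32.8 × 1.122791 = 36.8275
Index = Σ wᵢ·(p₁ᵢ/p₀ᵢ) = 14.5702 + 32.8368 + 18.3160 + 36.8275 = 102.5505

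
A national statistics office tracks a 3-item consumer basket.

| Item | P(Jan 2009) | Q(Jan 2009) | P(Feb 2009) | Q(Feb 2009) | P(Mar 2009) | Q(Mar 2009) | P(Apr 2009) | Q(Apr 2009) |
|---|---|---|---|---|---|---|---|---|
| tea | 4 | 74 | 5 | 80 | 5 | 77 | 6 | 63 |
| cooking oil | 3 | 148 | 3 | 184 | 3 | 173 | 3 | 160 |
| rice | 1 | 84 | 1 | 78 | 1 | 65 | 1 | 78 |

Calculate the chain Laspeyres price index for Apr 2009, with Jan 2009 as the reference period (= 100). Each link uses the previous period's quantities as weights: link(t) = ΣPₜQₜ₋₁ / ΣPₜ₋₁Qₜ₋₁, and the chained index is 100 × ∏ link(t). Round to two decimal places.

117.64

Link Jan 2009→Feb 2009:
ΣP(Feb 2009)Q(Jan 2009) = 5×74 + 3×148 + 1×84 = 370 + 444 + 84 = 898
ΣP(Jan 2009)Q(Jan 2009) = 4×74 + 3×148 + 1×84 = 296 + 444 + 84 = 824
link = 898/824 = 1.089806
Link Feb 2009→Mar 2009:
ΣP(Mar 2009)Q(Feb 2009) = 5×80 + 3×184 + 1×78 = 400 + 552 + 78 = 1030
ΣP(Feb 2009)Q(Feb 2009) = 5×80 + 3×184 + 1×78 = 400 + 552 + 78 = 1030
link = 1030/1030 = 1.000000
Link Mar 2009→Apr 2009:
ΣP(Apr 2009)Q(Mar 2009) = 6×77 + 3×173 + 1×65 = 462 + 519 + 65 = 1046
ΣP(Mar 2009)Q(Mar 2009) = 5×77 + 3×173 + 1×65 = 385 + 519 + 65 = 969
link = 1046/969 = 1.079463
Chained index = 100 × 1.089806 × 1.000000 × 1.079463 = 117.6405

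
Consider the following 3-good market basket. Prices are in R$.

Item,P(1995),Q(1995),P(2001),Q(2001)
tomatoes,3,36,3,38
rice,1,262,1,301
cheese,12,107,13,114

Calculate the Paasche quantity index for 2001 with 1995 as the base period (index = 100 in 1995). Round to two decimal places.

Paasche quantity index uses current-period prices as weights.
ΣP(2001)·Q(2001) = 3×38 + 1×301 + 13×114 = 114 + 301 + 1482 = 1897
ΣP(2001)·Q(1995) = 3×36 + 1×262 + 13×107 = 108 + 262 + 1391 = 1761
Index = 1897 / 1761 × 100 = 107.7229

107.72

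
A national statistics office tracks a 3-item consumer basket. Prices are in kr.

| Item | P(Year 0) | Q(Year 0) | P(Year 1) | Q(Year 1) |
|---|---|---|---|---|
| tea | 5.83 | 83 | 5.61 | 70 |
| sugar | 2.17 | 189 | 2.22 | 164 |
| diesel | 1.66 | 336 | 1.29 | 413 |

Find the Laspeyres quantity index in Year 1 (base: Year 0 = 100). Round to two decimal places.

Laspeyres quantity index uses base-period prices as weights.
ΣP(Year 0)·Q(Year 1) = 5.83×70 + 2.17×164 + 1.66×413 = 408.1 + 355.88 + 685.58 = 1449.56
ΣP(Year 0)·Q(Year 0) = 5.83×83 + 2.17×189 + 1.66×336 = 483.89 + 410.13 + 557.76 = 1451.78
Index = 1449.56 / 1451.78 × 100 = 99.8471

99.85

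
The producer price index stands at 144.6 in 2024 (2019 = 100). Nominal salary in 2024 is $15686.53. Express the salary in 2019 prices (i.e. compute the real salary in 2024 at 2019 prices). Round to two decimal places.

Real = Nominal ÷ (Index/100) = 15686.53 ÷ (144.6/100)
     = 15686.53 ÷ 1.446 = 10848.2227

10848.22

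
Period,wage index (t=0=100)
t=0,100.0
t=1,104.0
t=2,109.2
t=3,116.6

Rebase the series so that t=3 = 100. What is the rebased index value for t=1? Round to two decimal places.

89.19

Rebased(t=1) = 104.0 / 116.6 × 100 = 89.1938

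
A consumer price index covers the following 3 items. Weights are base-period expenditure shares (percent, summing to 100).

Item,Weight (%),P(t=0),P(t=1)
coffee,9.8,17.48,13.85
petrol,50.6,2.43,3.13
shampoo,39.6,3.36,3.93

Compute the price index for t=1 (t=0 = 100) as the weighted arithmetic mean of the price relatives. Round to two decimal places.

119.26

coffee: 9.8 × (13.85/17.48) = 9.8 × 0.792334 = 7.7649
petrol: 50.6 × (3.13/2.43) = 50.6 × 1.288066 = 65.1761
shampoo: 39.6 × (3.93/3.36) = 39.6 × 1.169643 = 46.3179
Index = Σ wᵢ·(p₁ᵢ/p₀ᵢ) = 7.7649 + 65.1761 + 46.3179 = 119.2589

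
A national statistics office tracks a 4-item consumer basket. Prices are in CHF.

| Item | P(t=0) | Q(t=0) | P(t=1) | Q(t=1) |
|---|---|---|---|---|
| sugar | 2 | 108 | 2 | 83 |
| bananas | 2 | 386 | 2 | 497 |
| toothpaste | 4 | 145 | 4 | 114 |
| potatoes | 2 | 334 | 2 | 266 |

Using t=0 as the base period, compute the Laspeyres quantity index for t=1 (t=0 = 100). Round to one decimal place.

Laspeyres quantity index uses base-period prices as weights.
ΣP(t=0)·Q(t=1) = 2×83 + 2×497 + 4×114 + 2×266 = 166 + 994 + 456 + 532 = 2148
ΣP(t=0)·Q(t=0) = 2×108 + 2×386 + 4×145 + 2×334 = 216 + 772 + 580 + 668 = 2236
Index = 2148 / 2236 × 100 = 96.0644

96.1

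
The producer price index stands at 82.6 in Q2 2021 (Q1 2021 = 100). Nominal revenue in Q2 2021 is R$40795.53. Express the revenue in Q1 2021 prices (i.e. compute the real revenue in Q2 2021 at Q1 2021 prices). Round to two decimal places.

49389.26

Real = Nominal ÷ (Index/100) = 40795.53 ÷ (82.6/100)
     = 40795.53 ÷ 0.826 = 49389.2615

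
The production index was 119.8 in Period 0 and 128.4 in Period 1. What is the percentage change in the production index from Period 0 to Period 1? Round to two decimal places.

Change = (128.4 − 119.8) / 119.8 × 100
       = 8.6 / 119.8 × 100 = 7.1786%

7.18%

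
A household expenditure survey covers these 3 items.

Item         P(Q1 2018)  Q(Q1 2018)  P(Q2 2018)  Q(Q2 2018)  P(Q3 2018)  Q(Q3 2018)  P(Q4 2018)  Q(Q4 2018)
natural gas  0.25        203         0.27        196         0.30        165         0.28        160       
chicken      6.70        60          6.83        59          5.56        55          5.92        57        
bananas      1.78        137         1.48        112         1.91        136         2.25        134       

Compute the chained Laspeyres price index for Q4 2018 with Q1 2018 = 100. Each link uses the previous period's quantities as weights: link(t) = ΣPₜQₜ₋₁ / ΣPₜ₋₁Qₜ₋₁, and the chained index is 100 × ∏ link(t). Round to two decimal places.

102.03

Link Q1 2018→Q2 2018:
ΣP(Q2 2018)Q(Q1 2018) = 0.27×203 + 6.83×60 + 1.48×137 = 54.81 + 409.8 + 202.76 = 667.37
ΣP(Q1 2018)Q(Q1 2018) = 0.25×203 + 6.70×60 + 1.78×137 = 50.75 + 402 + 243.86 = 696.61
link = 667.37/696.61 = 0.958025
Link Q2 2018→Q3 2018:
ΣP(Q3 2018)Q(Q2 2018) = 0.30×196 + 5.56×59 + 1.91×112 = 58.8 + 328.04 + 213.92 = 600.76
ΣP(Q2 2018)Q(Q2 2018) = 0.27×196 + 6.83×59 + 1.48×112 = 52.92 + 402.97 + 165.76 = 621.65
link = 600.76/621.65 = 0.966396
Link Q3 2018→Q4 2018:
ΣP(Q4 2018)Q(Q3 2018) = 0.28×165 + 5.92×55 + 2.25×136 = 46.2 + 325.6 + 306 = 677.8
ΣP(Q3 2018)Q(Q3 2018) = 0.30×165 + 5.56×55 + 1.91×136 = 49.5 + 305.8 + 259.76 = 615.06
link = 677.8/615.06 = 1.102006
Chained index = 100 × 0.958025 × 0.966396 × 1.102006 = 102.0272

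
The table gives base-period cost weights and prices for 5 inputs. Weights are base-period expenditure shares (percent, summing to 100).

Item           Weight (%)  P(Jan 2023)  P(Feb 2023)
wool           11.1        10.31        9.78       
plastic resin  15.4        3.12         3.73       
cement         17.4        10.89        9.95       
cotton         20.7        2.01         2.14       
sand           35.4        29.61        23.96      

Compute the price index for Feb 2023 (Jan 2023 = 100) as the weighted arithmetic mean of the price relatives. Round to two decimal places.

wool: 11.1 × (9.78/10.31) = 11.1 × 0.948594 = 10.5294
plastic resin: 15.4 × (3.73/3.12) = 15.4 × 1.195513 = 18.4109
cement: 17.4 × (9.95/10.89) = 17.4 × 0.913682 = 15.8981
cotton: 20.7 × (2.14/2.01) = 20.7 × 1.064677 = 22.0388
sand: 35.4 × (23.96/29.61) = 35.4 × 0.809186 = 28.6452
Index = Σ wᵢ·(p₁ᵢ/p₀ᵢ) = 10.5294 + 18.4109 + 15.8981 + 22.0388 + 28.6452 = 95.5224

95.52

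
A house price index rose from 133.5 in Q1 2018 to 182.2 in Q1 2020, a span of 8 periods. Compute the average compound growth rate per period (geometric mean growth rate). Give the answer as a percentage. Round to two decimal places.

3.96%

Growth factor = (182.2/133.5)^(1/8) = (1.364794)^(1/8) = 1.039641
Growth rate = 1.039641 − 1 = 0.039641 = 3.9641%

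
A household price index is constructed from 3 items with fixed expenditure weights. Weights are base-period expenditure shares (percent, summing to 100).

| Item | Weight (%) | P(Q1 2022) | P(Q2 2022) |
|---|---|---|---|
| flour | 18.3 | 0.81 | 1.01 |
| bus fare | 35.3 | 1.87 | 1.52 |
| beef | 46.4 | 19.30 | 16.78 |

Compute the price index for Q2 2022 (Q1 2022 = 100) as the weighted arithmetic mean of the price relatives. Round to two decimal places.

91.85

flour: 18.3 × (1.01/0.81) = 18.3 × 1.246914 = 22.8185
bus fare: 35.3 × (1.52/1.87) = 35.3 × 0.812834 = 28.6930
beef: 46.4 × (16.78/19.30) = 46.4 × 0.869430 = 40.3416
Index = Σ wᵢ·(p₁ᵢ/p₀ᵢ) = 22.8185 + 28.6930 + 40.3416 = 91.8531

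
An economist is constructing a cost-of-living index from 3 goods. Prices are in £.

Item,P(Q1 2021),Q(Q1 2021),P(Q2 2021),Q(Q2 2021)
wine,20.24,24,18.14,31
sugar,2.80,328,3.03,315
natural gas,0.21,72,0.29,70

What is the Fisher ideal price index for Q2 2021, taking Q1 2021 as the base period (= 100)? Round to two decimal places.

Laspeyres component (base-period weights):
ΣP(Q2 2021)Q(Q1 2021) = 18.14×24 + 3.03×328 + 0.29×72 = 435.36 + 993.84 + 20.88 = 1450.08
ΣP(Q1 2021)Q(Q1 2021) = 20.24×24 + 2.80×328 + 0.21×72 = 485.76 + 918.4 + 15.12 = 1419.28
L = 1450.08 / 1419.28 × 100 = 102.1701
Paasche component (current-period weights):
ΣP(Q2 2021)Q(Q2 2021) = 18.14×31 + 3.03×315 + 0.29×70 = 562.34 + 954.45 + 20.3 = 1537.09
ΣP(Q1 2021)Q(Q2 2021) = 20.24×31 + 2.80×315 + 0.21×70 = 627.44 + 882 + 14.7 = 1524.14
P = 1537.09 / 1524.14 × 100 = 100.8497
Fisher = √(L × P) = √(102.1701 × 100.8497) = 101.5077

101.51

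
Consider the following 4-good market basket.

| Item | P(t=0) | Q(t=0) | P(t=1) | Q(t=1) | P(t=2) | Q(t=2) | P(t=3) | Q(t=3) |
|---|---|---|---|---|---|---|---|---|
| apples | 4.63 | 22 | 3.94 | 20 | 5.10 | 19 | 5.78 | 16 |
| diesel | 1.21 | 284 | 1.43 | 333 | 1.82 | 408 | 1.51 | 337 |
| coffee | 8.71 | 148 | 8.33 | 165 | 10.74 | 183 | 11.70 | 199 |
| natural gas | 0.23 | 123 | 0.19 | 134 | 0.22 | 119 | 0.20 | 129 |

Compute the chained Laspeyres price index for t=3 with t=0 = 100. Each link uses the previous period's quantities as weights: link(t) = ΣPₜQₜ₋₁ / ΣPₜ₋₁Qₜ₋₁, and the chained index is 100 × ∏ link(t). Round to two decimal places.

Link t=0→t=1:
ΣP(t=1)Q(t=0) = 3.94×22 + 1.43×284 + 8.33×148 + 0.19×123 = 86.68 + 406.12 + 1232.84 + 23.37 = 1749.01
ΣP(t=0)Q(t=0) = 4.63×22 + 1.21×284 + 8.71×148 + 0.23×123 = 101.86 + 343.64 + 1289.08 + 28.29 = 1762.87
link = 1749.01/1762.87 = 0.992138
Link t=1→t=2:
ΣP(t=2)Q(t=1) = 5.10×20 + 1.82×333 + 10.74×165 + 0.22×134 = 102 + 606.06 + 1772.1 + 29.48 = 2509.64
ΣP(t=1)Q(t=1) = 3.94×20 + 1.43×333 + 8.33×165 + 0.19×134 = 78.8 + 476.19 + 1374.45 + 25.46 = 1954.9
link = 2509.64/1954.9 = 1.283769
Link t=2→t=3:
ΣP(t=3)Q(t=2) = 5.78×19 + 1.51×408 + 11.70×183 + 0.20×119 = 109.82 + 616.08 + 2141.1 + 23.8 = 2890.8
ΣP(t=2)Q(t=2) = 5.10×19 + 1.82×408 + 10.74×183 + 0.22×119 = 96.9 + 742.56 + 1965.42 + 26.18 = 2831.06
link = 2890.8/2831.06 = 1.021102
Chained index = 100 × 0.992138 × 1.283769 × 1.021102 = 130.0552

130.06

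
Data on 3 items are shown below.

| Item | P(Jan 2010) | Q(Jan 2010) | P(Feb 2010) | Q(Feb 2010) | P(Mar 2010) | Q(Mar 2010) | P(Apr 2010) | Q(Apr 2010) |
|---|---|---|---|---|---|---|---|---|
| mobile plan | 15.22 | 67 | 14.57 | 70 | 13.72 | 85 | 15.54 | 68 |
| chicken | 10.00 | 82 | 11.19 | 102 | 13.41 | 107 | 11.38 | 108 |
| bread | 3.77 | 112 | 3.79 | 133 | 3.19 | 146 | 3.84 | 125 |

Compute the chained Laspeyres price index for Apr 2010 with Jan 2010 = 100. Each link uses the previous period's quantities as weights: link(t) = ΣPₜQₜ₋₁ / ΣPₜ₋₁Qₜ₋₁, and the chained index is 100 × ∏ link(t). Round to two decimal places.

106.96

Link Jan 2010→Feb 2010:
ΣP(Feb 2010)Q(Jan 2010) = 14.57×67 + 11.19×82 + 3.79×112 = 976.19 + 917.58 + 424.48 = 2318.25
ΣP(Jan 2010)Q(Jan 2010) = 15.22×67 + 10.00×82 + 3.77×112 = 1019.74 + 820 + 422.24 = 2261.98
link = 2318.25/2261.98 = 1.024876
Link Feb 2010→Mar 2010:
ΣP(Mar 2010)Q(Feb 2010) = 13.72×70 + 13.41×102 + 3.19×133 = 960.4 + 1367.82 + 424.27 = 2752.49
ΣP(Feb 2010)Q(Feb 2010) = 14.57×70 + 11.19×102 + 3.79×133 = 1019.9 + 1141.38 + 504.07 = 2665.35
link = 2752.49/2665.35 = 1.032694
Link Mar 2010→Apr 2010:
ΣP(Apr 2010)Q(Mar 2010) = 15.54×85 + 11.38×107 + 3.84×146 = 1320.9 + 1217.66 + 560.64 = 3099.2
ΣP(Mar 2010)Q(Mar 2010) = 13.72×85 + 13.41×107 + 3.19×146 = 1166.2 + 1434.87 + 465.74 = 3066.81
link = 3099.2/3066.81 = 1.010561
Chained index = 100 × 1.024876 × 1.032694 × 1.010561 = 106.9561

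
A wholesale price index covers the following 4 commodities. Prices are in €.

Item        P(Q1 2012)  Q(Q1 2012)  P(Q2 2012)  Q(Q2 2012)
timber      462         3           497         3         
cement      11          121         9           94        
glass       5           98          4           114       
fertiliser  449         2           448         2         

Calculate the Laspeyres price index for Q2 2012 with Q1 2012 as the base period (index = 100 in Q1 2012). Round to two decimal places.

94.23

Laspeyres price index uses base-period quantities as weights.
ΣP(Q2 2012)·Q(Q1 2012) = 497×3 + 9×121 + 4×98 + 448×2 = 1491 + 1089 + 392 + 896 = 3868
ΣP(Q1 2012)·Q(Q1 2012) = 462×3 + 11×121 + 5×98 + 449×2 = 1386 + 1331 + 490 + 898 = 4105
Index = 3868 / 4105 × 100 = 94.2266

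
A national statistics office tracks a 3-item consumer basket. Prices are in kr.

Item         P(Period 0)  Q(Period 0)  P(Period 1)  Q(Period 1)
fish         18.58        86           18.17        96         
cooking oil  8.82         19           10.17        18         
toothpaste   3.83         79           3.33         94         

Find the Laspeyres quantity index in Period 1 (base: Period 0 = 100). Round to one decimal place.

Laspeyres quantity index uses base-period prices as weights.
ΣP(Period 0)·Q(Period 1) = 18.58×96 + 8.82×18 + 3.83×94 = 1783.68 + 158.76 + 360.02 = 2302.46
ΣP(Period 0)·Q(Period 0) = 18.58×86 + 8.82×19 + 3.83×79 = 1597.88 + 167.58 + 302.57 = 2068.03
Index = 2302.46 / 2068.03 × 100 = 111.3359

111.3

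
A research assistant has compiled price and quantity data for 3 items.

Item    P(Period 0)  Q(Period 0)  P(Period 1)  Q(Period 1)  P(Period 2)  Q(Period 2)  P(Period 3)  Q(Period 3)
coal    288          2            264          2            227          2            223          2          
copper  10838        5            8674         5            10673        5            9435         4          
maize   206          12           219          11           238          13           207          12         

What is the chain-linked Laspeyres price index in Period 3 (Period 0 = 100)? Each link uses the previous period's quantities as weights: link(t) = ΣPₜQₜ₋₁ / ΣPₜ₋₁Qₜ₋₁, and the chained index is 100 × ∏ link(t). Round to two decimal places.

Link Period 0→Period 1:
ΣP(Period 1)Q(Period 0) = 264×2 + 8674×5 + 219×12 = 528 + 43370 + 2628 = 46526
ΣP(Period 0)Q(Period 0) = 288×2 + 10838×5 + 206×12 = 576 + 54190 + 2472 = 57238
link = 46526/57238 = 0.812852
Link Period 1→Period 2:
ΣP(Period 2)Q(Period 1) = 227×2 + 10673×5 + 238×11 = 454 + 53365 + 2618 = 56437
ΣP(Period 1)Q(Period 1) = 264×2 + 8674×5 + 219×11 = 528 + 43370 + 2409 = 46307
link = 56437/46307 = 1.218757
Link Period 2→Period 3:
ΣP(Period 3)Q(Period 2) = 223×2 + 9435×5 + 207×13 = 446 + 47175 + 2691 = 50312
ΣP(Period 2)Q(Period 2) = 227×2 + 10673×5 + 238×13 = 454 + 53365 + 3094 = 56913
link = 50312/56913 = 0.884016
Chained index = 100 × 0.812852 × 1.218757 × 0.884016 = 87.5767

87.58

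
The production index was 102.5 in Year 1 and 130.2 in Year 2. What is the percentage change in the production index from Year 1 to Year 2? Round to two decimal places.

27.02%

Change = (130.2 − 102.5) / 102.5 × 100
       = 27.7 / 102.5 × 100 = 27.0244%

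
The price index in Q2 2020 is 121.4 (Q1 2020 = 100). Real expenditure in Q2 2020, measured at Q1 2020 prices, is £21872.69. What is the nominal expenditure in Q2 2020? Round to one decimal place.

26553.4

Nominal = Real × (Index/100) = 21872.69 × (121.4/100)
        = 21872.69 × 1.214 = 26553.4457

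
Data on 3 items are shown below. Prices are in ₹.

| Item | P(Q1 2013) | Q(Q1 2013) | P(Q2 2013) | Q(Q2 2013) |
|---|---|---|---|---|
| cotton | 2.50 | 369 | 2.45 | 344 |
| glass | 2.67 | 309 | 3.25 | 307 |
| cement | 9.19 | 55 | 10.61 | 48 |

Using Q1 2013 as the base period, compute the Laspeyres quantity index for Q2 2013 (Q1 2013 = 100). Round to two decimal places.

Laspeyres quantity index uses base-period prices as weights.
ΣP(Q1 2013)·Q(Q2 2013) = 2.50×344 + 2.67×307 + 9.19×48 = 860 + 819.69 + 441.12 = 2120.81
ΣP(Q1 2013)·Q(Q1 2013) = 2.50×369 + 2.67×309 + 9.19×55 = 922.5 + 825.03 + 505.45 = 2252.98
Index = 2120.81 / 2252.98 × 100 = 94.1335

94.13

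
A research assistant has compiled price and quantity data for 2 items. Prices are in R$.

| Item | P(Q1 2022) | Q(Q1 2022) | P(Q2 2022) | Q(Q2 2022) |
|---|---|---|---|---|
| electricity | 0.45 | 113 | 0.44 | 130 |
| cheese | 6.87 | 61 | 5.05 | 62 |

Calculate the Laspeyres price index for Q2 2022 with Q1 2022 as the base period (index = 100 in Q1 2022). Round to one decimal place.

Laspeyres price index uses base-period quantities as weights.
ΣP(Q2 2022)·Q(Q1 2022) = 0.44×113 + 5.05×61 = 49.72 + 308.05 = 357.77
ΣP(Q1 2022)·Q(Q1 2022) = 0.45×113 + 6.87×61 = 50.85 + 419.07 = 469.92
Index = 357.77 / 469.92 × 100 = 76.1342

76.1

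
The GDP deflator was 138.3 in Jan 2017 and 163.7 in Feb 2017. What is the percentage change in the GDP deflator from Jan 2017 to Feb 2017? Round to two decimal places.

18.37%

Change = (163.7 − 138.3) / 138.3 × 100
       = 25.4 / 138.3 × 100 = 18.3659%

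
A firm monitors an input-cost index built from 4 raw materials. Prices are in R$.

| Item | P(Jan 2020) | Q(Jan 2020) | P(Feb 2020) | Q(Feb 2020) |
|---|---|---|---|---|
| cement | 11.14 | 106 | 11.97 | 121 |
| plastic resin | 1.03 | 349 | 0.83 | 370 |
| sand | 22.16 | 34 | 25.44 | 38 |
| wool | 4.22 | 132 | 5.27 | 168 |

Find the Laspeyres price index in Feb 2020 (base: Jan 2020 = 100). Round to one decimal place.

109.4

Laspeyres price index uses base-period quantities as weights.
ΣP(Feb 2020)·Q(Jan 2020) = 11.97×106 + 0.83×349 + 25.44×34 + 5.27×132 = 1268.82 + 289.67 + 864.96 + 695.64 = 3119.09
ΣP(Jan 2020)·Q(Jan 2020) = 11.14×106 + 1.03×349 + 22.16×34 + 4.22×132 = 1180.84 + 359.47 + 753.44 + 557.04 = 2850.79
Index = 3119.09 / 2850.79 × 100 = 109.4114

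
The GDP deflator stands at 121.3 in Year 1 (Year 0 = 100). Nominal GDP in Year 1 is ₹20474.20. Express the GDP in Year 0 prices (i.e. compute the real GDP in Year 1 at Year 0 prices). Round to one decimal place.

Real = Nominal ÷ (Index/100) = 20474.20 ÷ (121.3/100)
     = 20474.20 ÷ 1.213 = 16878.9777

16879.0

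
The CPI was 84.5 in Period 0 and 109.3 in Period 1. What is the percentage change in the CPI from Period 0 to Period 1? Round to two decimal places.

Change = (109.3 − 84.5) / 84.5 × 100
       = 24.8 / 84.5 × 100 = 29.3491%

29.35%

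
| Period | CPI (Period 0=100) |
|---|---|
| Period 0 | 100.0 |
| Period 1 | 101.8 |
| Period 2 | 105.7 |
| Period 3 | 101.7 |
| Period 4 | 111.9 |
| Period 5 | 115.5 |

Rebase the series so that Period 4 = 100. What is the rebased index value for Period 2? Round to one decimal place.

Rebased(Period 2) = 105.7 / 111.9 × 100 = 94.4593

94.5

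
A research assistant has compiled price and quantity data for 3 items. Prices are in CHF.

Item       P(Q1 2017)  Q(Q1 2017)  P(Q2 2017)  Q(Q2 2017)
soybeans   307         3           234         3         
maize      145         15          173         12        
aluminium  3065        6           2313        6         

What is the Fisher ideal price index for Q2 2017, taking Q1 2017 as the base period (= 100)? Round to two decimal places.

Laspeyres component (base-period weights):
ΣP(Q2 2017)Q(Q1 2017) = 234×3 + 173×15 + 2313×6 = 702 + 2595 + 13878 = 17175
ΣP(Q1 2017)Q(Q1 2017) = 307×3 + 145×15 + 3065×6 = 921 + 2175 + 18390 = 21486
L = 17175 / 21486 × 100 = 79.9358
Paasche component (current-period weights):
ΣP(Q2 2017)Q(Q2 2017) = 234×3 + 173×12 + 2313×6 = 702 + 2076 + 13878 = 16656
ΣP(Q1 2017)Q(Q2 2017) = 307×3 + 145×12 + 3065×6 = 921 + 1740 + 18390 = 21051
P = 16656 / 21051 × 100 = 79.1221
Fisher = √(L × P) = √(79.9358 × 79.1221) = 79.5279

79.53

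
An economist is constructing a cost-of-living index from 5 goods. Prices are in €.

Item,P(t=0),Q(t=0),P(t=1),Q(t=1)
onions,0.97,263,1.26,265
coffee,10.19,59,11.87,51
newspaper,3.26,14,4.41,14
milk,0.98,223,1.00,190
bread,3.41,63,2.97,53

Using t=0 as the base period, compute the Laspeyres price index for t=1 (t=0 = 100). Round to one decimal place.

Laspeyres price index uses base-period quantities as weights.
ΣP(t=1)·Q(t=0) = 1.26×263 + 11.87×59 + 4.41×14 + 1.00×223 + 2.97×63 = 331.38 + 700.33 + 61.74 + 223 + 187.11 = 1503.56
ΣP(t=0)·Q(t=0) = 0.97×263 + 10.19×59 + 3.26×14 + 0.98×223 + 3.41×63 = 255.11 + 601.21 + 45.64 + 218.54 + 214.83 = 1335.33
Index = 1503.56 / 1335.33 × 100 = 112.5984

112.6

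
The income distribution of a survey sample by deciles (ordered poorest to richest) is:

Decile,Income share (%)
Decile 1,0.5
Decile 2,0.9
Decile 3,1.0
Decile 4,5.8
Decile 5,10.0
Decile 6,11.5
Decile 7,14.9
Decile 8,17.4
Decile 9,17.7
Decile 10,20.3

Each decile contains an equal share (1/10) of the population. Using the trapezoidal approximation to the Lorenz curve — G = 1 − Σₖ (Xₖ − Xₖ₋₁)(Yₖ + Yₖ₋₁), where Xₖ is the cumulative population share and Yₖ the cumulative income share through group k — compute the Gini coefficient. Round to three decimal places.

0.407

Cumulative income shares Yₖ: 0.0050, 0.0140, 0.0240, 0.0820, 0.1820, 0.2970, 0.4460, 0.6200, 0.7970, 1.0000
Σ (Xₖ−Xₖ₋₁)(Yₖ+Yₖ₋₁) = (1/10)(0.0050+0.0000) + (1/10)(0.0140+0.0050) + (1/10)(0.0240+0.0140) + (1/10)(0.0820+0.0240) + (1/10)(0.1820+0.0820) + (1/10)(0.2970+0.1820) + (1/10)(0.4460+0.2970) + (1/10)(0.6200+0.4460) + (1/10)(0.7970+0.6200) + (1/10)(1.0000+0.7970)
  = 0.0005 + 0.0019 + 0.0038 + 0.0106 + 0.0264 + 0.0479 + 0.0743 + 0.1066 + 0.1417 + 0.1797 = 0.5934
G = 1 − 0.5934 = 0.4066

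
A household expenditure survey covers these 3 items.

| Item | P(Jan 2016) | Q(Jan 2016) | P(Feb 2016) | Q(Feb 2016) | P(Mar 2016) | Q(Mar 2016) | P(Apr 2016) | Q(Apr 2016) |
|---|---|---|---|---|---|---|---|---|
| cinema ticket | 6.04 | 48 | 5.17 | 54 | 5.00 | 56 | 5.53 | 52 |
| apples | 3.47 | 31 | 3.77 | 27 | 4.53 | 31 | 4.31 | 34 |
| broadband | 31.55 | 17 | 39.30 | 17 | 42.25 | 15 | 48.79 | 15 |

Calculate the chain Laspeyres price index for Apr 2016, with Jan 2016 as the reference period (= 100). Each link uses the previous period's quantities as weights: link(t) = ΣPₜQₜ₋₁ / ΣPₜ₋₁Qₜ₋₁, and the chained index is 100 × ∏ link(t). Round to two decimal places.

130.56

Link Jan 2016→Feb 2016:
ΣP(Feb 2016)Q(Jan 2016) = 5.17×48 + 3.77×31 + 39.30×17 = 248.16 + 116.87 + 668.1 = 1033.13
ΣP(Jan 2016)Q(Jan 2016) = 6.04×48 + 3.47×31 + 31.55×17 = 289.92 + 107.57 + 536.35 = 933.84
link = 1033.13/933.84 = 1.106324
Link Feb 2016→Mar 2016:
ΣP(Mar 2016)Q(Feb 2016) = 5.00×54 + 4.53×27 + 42.25×17 = 270 + 122.31 + 718.25 = 1110.56
ΣP(Feb 2016)Q(Feb 2016) = 5.17×54 + 3.77×27 + 39.30×17 = 279.18 + 101.79 + 668.1 = 1049.07
link = 1110.56/1049.07 = 1.058614
Link Mar 2016→Apr 2016:
ΣP(Apr 2016)Q(Mar 2016) = 5.53×56 + 4.31×31 + 48.79×15 = 309.68 + 133.61 + 731.85 = 1175.14
ΣP(Mar 2016)Q(Mar 2016) = 5.00×56 + 4.53×31 + 42.25×15 = 280 + 140.43 + 633.75 = 1054.18
link = 1175.14/1054.18 = 1.114743
Chained index = 100 × 1.106324 × 1.058614 × 1.114743 = 130.5554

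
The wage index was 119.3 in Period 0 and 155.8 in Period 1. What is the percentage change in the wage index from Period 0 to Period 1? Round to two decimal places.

30.60%

Change = (155.8 − 119.3) / 119.3 × 100
       = 36.5 / 119.3 × 100 = 30.5951%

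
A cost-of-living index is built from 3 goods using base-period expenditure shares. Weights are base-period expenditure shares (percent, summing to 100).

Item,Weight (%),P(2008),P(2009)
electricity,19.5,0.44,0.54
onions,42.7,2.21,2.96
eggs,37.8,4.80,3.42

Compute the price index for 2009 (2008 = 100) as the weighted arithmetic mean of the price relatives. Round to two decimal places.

108.06

electricity: 19.5 × (0.54/0.44) = 19.5 × 1.227273 = 23.9318
onions: 42.7 × (2.96/2.21) = 42.7 × 1.339367 = 57.1910
eggs: 37.8 × (3.42/4.80) = 37.8 × 0.712500 = 26.9325
Index = Σ wᵢ·(p₁ᵢ/p₀ᵢ) = 23.9318 + 57.1910 + 26.9325 = 108.0553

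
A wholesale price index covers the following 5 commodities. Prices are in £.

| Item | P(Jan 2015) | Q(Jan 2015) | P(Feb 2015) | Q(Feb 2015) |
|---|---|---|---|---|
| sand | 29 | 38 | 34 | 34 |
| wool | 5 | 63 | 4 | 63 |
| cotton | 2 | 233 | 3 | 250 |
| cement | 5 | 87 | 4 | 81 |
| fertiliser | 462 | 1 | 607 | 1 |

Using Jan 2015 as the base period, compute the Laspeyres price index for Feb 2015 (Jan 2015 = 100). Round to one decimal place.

115.0

Laspeyres price index uses base-period quantities as weights.
ΣP(Feb 2015)·Q(Jan 2015) = 34×38 + 4×63 + 3×233 + 4×87 + 607×1 = 1292 + 252 + 699 + 348 + 607 = 3198
ΣP(Jan 2015)·Q(Jan 2015) = 29×38 + 5×63 + 2×233 + 5×87 + 462×1 = 1102 + 315 + 466 + 435 + 462 = 2780
Index = 3198 / 2780 × 100 = 115.0360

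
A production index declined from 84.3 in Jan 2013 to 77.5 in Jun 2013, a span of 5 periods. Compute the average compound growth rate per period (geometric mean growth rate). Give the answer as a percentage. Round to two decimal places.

Growth factor = (77.5/84.3)^(1/5) = (0.919336)^(1/5) = 0.983320
Growth rate = 0.983320 − 1 = -0.016680 = -1.6680%

-1.67%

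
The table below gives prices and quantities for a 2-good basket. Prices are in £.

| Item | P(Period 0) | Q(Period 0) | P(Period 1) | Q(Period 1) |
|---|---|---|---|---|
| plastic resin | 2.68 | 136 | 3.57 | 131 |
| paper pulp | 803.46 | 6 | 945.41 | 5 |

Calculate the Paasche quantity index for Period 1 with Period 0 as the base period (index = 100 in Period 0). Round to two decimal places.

Paasche quantity index uses current-period prices as weights.
ΣP(Period 1)·Q(Period 1) = 3.57×131 + 945.41×5 = 467.67 + 4727.05 = 5194.72
ΣP(Period 1)·Q(Period 0) = 3.57×136 + 945.41×6 = 485.52 + 5672.46 = 6157.98
Index = 5194.72 / 6157.98 × 100 = 84.3575

84.36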